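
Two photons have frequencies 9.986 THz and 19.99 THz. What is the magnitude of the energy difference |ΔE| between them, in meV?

Using E = hf: E₁ = 6.6168·10^-21 J, E₂ = 1.3246·10^-20 J.
|ΔE| = |6.6168·10^-21 − 1.3246·10^-20| = 6.63·10^-21 J = 41.4 meV.

41.4 meV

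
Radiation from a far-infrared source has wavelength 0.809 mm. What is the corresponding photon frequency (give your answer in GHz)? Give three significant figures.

371 GHz

(c = 2.99792458e8 m/s.)
First convert: λ = 0.809 mm = 8.09e-4 m.
The photon relation is f = c/λ, giving f = 3.706e11 Hz.
Converting to GHz: f = 370.6 GHz ≈ 371 GHz.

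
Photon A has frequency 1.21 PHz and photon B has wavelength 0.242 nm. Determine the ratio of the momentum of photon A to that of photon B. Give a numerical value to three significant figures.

p_A = 2.674e-27 kg·m/s (from frequency = 1.21 PHz, via p = hf/c).
p_B = 2.738e-24 kg·m/s (from wavelength = 0.242 nm, via p = h/λ).
Ratio = 2.674e-27 / 2.738e-24 = 9.77e-4.

9.77e-4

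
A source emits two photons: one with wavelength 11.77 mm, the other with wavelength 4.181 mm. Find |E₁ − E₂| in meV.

Using E = hc/λ: E₁ = 1.6877e-23 J, E₂ = 4.7511e-23 J.
|ΔE| = |1.6877e-23 − 4.7511e-23| = 3.06e-23 J = 0.191 meV.

0.191 meV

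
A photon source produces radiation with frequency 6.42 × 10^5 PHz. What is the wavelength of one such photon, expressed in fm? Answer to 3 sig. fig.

467 fm

Use c = 2.99792458 × 10^8 m/s.
First convert: f = 6.42 × 10^5 PHz = 6.42 × 10^20 Hz.
Apply λ = c/f: λ = 4.670 × 10^-13 m.
Converting to fm: λ = 467.0 fm ≈ 467 fm.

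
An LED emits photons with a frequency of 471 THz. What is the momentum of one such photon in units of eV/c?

1.95 eV/c

Use h = 6.62607015 × 10^-34 J·s, c = 2.99792458 × 10^8 m/s, 1 eV = 1.602176634 × 10^-19 J.
Convert to SI: f = 471 THz = 4.71 × 10^14 Hz.
For a photon p = hf/c, so p = 1.041 × 10^-27 kg·m/s.
Converting to eV/c: p = 1.948 eV/c ≈ 1.95 eV/c.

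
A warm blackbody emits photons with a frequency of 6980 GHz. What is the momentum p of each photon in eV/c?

0.0289 eV/c

In SI units: f = 6980 GHz = 6.980e12 Hz.
Apply p = hf/c: p = 1.543e-29 kg·m/s.
Converting to eV/c: p = 0.02887 eV/c ≈ 0.0289 eV/c.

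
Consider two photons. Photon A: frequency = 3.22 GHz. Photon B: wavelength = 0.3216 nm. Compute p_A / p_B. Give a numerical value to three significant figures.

3.45·10^-9

p_A = 7.117·10^-33 kg·m/s (from frequency = 3.22 GHz, via p = hf/c).
p_B = 2.060·10^-24 kg·m/s (from wavelength = 0.3216 nm, via p = h/λ).
Ratio = 7.117·10^-33 / 2.060·10^-24 = 3.45·10^-9.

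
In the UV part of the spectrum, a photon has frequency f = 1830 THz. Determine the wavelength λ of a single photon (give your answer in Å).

1640 Å

Use c = 2.99792458 × 10^8 m/s.
Convert to SI: f = 1830 THz = 1.83 × 10^15 Hz.
Since λ = c/f for a photon, λ = 1.638 × 10^-7 m.
Converting to Å: λ = 1638 Å ≈ 1640 Å.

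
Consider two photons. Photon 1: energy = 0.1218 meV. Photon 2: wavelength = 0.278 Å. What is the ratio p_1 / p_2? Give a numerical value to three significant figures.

p_1 = 6.509e-32 kg·m/s (from energy = 0.1218 meV, via p = E/c).
p_2 = 2.383e-23 kg·m/s (from wavelength = 0.278 Å, via p = h/λ).
Ratio = 6.509e-32 / 2.383e-23 = 2.73e-9.

2.73e-9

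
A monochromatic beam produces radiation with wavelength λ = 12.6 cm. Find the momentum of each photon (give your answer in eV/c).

Take h = 6.62607015e-34 J·s, c = 2.99792458e8 m/s, 1 eV = 1.602176634e-19 J.
First convert: λ = 12.6 cm = 0.126 m.
The photon relation is p = h/λ, giving p = 5.259e-33 kg·m/s.
Converting to eV/c: p = 9.840e-6 eV/c ≈ 9.84e-6 eV/c.

9.84e-6 eV/c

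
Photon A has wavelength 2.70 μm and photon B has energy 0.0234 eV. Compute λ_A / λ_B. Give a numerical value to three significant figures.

0.0510

λ_A = 2.700 × 10^-6 m (from wavelength = 2.70 μm, via λ given directly).
λ_B = 5.298 × 10^-5 m (from energy = 0.0234 eV, via λ = hc/E).
Ratio = 2.700 × 10^-6 / 5.298 × 10^-5 = 0.0510.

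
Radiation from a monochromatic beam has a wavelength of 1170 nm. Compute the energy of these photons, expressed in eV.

Take h = 6.62607015·10^-34 J·s, c = 2.99792458·10^8 m/s, 1 eV = 1.602176634·10^-19 J.
First convert: λ = 1170 nm = 1.17·10^-6 m.
Since E = hc/λ for a photon, E = 1.698·10^-19 J.
Converting to eV: E = 1.060 eV ≈ 1.06 eV.

1.06 eV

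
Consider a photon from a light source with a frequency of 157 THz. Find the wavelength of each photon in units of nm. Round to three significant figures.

1910 nm

In SI units: f = 157 THz = 1.57 × 10^14 Hz.
The photon relation is λ = c/f, giving λ = 1.910 × 10^-6 m.
Converting to nm: λ = 1910 nm ≈ 1910 nm.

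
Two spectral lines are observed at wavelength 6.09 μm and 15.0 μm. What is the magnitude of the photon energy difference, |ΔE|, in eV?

0.121 eV

Using E = hc/λ: E₁ = 3.262 × 10^-20 J, E₂ = 1.324 × 10^-20 J.
|ΔE| = |3.262 × 10^-20 − 1.324 × 10^-20| = 1.94 × 10^-20 J = 0.121 eV.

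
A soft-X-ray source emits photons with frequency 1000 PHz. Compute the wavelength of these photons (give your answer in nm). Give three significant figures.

0.300 nm

First convert: f = 1000 PHz = 1.0·10^18 Hz.
Apply λ = c/f: λ = 2.998·10^-10 m.
Converting to nm: λ = 0.2998 nm ≈ 0.300 nm.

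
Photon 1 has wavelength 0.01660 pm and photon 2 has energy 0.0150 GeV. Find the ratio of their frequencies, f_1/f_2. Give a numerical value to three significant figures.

4.98

f_1 = 1.806 × 10^22 Hz (from wavelength = 0.01660 pm, via f = c/λ).
f_2 = 3.627 × 10^21 Hz (from energy = 0.0150 GeV, via f = E/h).
Ratio = 1.806 × 10^22 / 3.627 × 10^21 = 4.98.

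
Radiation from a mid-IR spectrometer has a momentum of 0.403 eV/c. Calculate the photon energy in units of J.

6.46 × 10^-20 J

Take c = 2.99792458 × 10^8 m/s, 1 eV = 1.602176634 × 10^-19 J.
In SI units: p = 0.403 eV/c = 2.1537 × 10^-28 kg·m/s.
Apply E = pc: E = 6.457 × 10^-20 J.
So E ≈ 6.46 × 10^-20 J.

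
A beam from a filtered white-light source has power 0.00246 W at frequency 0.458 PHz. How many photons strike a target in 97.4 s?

7.90e17 photons

Total energy: E_total = P·t = 0.00246 × 97.4 = 0.2396 J.
Per-photon energy: E = 3.035e-19 J.
N = E_total / E_photon = 7.90e17.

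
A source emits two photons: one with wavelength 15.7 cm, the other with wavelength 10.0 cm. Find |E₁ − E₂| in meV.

Using E = hc/λ: E₁ = 1.265e-24 J, E₂ = 1.986e-24 J.
|ΔE| = |1.265e-24 − 1.986e-24| = 7.21e-25 J = 4.50e-3 meV.

4.50e-3 meV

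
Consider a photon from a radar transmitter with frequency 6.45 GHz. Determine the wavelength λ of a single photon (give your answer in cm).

Take c = 2.99792458e8 m/s.
In SI units: f = 6.45 GHz = 6.45e9 Hz.
Apply λ = c/f: λ = 0.04648 m.
Converting to cm: λ = 4.648 cm ≈ 4.65 cm.

4.65 cm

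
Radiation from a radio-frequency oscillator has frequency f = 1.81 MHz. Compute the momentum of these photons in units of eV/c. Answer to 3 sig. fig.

(h = 6.62607015e-34 J·s, c = 2.99792458e8 m/s, 1 eV = 1.602176634e-19 J.)
First convert: f = 1.81 MHz = 1.81e6 Hz.
Since p = hf/c for a photon, p = 4.000e-36 kg·m/s.
Converting to eV/c: p = 7.486e-9 eV/c ≈ 7.49e-9 eV/c.

7.49e-9 eV/c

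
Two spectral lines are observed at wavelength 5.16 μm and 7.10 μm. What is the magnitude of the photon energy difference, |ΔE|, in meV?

Using E = hc/λ: E₁ = 3.850e-20 J, E₂ = 2.798e-20 J.
|ΔE| = |3.850e-20 − 2.798e-20| = 1.05e-20 J = 65.7 meV.

65.7 meV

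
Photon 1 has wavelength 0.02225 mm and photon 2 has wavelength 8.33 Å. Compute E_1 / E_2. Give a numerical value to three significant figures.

E_1 = 8.928 × 10^-21 J (from wavelength = 0.02225 mm, via E = hc/λ).
E_2 = 2.385 × 10^-16 J (from wavelength = 8.33 Å, via E = hc/λ).
Ratio = 8.928 × 10^-21 / 2.385 × 10^-16 = 3.74 × 10^-5.

3.74 × 10^-5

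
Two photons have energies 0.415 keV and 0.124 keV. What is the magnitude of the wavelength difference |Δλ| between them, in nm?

Using λ = hc/E: λ₁ = 2.988 × 10^-9 m, λ₂ = 9.999 × 10^-9 m.
|Δλ| = |2.988 × 10^-9 − 9.999 × 10^-9| = 7.01 × 10^-9 m = 7.01 nm.

7.01 nm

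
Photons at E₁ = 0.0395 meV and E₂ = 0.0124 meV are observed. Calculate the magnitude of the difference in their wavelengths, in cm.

Using λ = hc/E: λ₁ = 0.03139 m, λ₂ = 0.09999 m.
|Δλ| = |0.03139 − 0.09999| = 0.0686 m = 6.86 cm.

6.86 cm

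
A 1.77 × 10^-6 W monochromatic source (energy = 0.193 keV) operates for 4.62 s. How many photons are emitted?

2.64 × 10^11 photons

Total energy: E_total = P·t = 1.77 × 10^-6 × 4.62 = 8.177 × 10^-6 J.
Per-photon energy: E = 3.092 × 10^-17 J.
N = E_total / E_photon = 2.64 × 10^11.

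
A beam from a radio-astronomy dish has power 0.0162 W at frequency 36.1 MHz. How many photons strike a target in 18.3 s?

1.24 × 10^25 photons

Total energy: E_total = P·t = 0.0162 × 18.3 = 0.2965 J.
Per-photon energy: E = 2.392 × 10^-26 J.
N = E_total / E_photon = 1.24 × 10^25.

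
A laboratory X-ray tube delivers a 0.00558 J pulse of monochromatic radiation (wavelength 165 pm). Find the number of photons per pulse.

Per-photon energy: E = 1.204e-15 J (from wavelength = 165 pm).
N = E_total / E_photon = 0.00558 J / 1.204e-15 J = 4.63e12.

4.63e12 photons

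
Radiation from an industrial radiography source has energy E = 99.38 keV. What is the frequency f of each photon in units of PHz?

Use h = 6.62607015 × 10^-34 J·s, 1 eV = 1.602176634 × 10^-19 J.
Convert to SI: E = 99.38 keV = 1.5922 × 10^-14 J.
Apply f = E/h: f = 2.403 × 10^19 Hz.
Converting to PHz: f = 24030 PHz ≈ 2.40 × 10^4 PHz.

2.40 × 10^4 PHz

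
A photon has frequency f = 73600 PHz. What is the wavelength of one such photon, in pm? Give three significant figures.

Use c = 2.99792458 × 10^8 m/s.
In SI units: f = 73600 PHz = 7.36 × 10^19 Hz.
The photon relation is λ = c/f, giving λ = 4.073 × 10^-12 m.
Converting to pm: λ = 4.073 pm ≈ 4.07 pm.

4.07 pm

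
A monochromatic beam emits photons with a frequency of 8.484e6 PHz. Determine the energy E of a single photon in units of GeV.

Take h = 6.62607015e-34 J·s, 1 eV = 1.602176634e-19 J.
First convert: f = 8.484e6 PHz = 8.484e21 Hz.
Apply E = hf: E = 5.622e-12 J.
Converting to GeV: E = 0.03509 GeV ≈ 0.0351 GeV.

0.0351 GeV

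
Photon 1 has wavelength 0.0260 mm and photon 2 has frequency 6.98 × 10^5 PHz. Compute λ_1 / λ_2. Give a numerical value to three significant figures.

λ_1 = 2.600 × 10^-5 m (from wavelength = 0.0260 mm, via λ given directly).
λ_2 = 4.295 × 10^-13 m (from frequency = 6.98 × 10^5 PHz, via λ = c/f).
Ratio = 2.600 × 10^-5 / 4.295 × 10^-13 = 6.05 × 10^7.

6.05 × 10^7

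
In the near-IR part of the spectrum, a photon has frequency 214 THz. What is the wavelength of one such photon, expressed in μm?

1.40 μm

Use c = 2.99792458e8 m/s.
In SI units: f = 214 THz = 2.14e14 Hz.
Apply λ = c/f: λ = 1.401e-6 m.
Converting to μm: λ = 1.401 μm ≈ 1.40 μm.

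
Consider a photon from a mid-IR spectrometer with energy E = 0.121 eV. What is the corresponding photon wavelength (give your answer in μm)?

10.2 μm

First convert: E = 0.121 eV = 1.9386 × 10^-20 J.
The photon relation is λ = hc/E, giving λ = 1.025 × 10^-5 m.
Converting to μm: λ = 10.25 μm ≈ 10.2 μm.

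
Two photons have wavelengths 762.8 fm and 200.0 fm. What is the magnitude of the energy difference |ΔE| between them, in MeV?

4.57 MeV

Using E = hc/λ: E₁ = 2.6042 × 10^-13 J, E₂ = 9.9322 × 10^-13 J.
|ΔE| = |2.6042 × 10^-13 − 9.9322 × 10^-13| = 7.33 × 10^-13 J = 4.57 MeV.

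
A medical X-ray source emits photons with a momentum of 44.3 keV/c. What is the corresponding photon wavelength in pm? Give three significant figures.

28.0 pm

Convert to SI: p = 44.3 keV/c = 2.3675 × 10^-23 kg·m/s.
The photon relation is λ = h/p, giving λ = 2.799 × 10^-11 m.
Converting to pm: λ = 27.99 pm ≈ 28.0 pm.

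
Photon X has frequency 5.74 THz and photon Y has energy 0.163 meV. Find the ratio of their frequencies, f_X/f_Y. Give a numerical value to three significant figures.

146

f_X = 5.740 × 10^12 Hz (from frequency = 5.74 THz, via f given directly).
f_Y = 3.941 × 10^10 Hz (from energy = 0.163 meV, via f = E/h).
Ratio = 5.740 × 10^12 / 3.941 × 10^10 = 146.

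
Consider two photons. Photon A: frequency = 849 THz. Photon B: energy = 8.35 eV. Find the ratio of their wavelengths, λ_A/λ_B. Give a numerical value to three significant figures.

λ_A = 3.531 × 10^-7 m (from frequency = 849 THz, via λ = c/f).
λ_B = 1.485 × 10^-7 m (from energy = 8.35 eV, via λ = hc/E).
Ratio = 3.531 × 10^-7 / 1.485 × 10^-7 = 2.38.

2.38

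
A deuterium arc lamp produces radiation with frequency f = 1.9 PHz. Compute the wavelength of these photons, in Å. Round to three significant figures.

Use c = 2.99792458e8 m/s.
Convert to SI: f = 1.9 PHz = 1.9e15 Hz.
Apply λ = c/f: λ = 1.578e-7 m.
Converting to Å: λ = 1578 Å ≈ 1580 Å.

1580 Å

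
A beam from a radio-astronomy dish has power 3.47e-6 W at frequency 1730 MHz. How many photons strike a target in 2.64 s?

Total energy: E_total = P·t = 3.47e-6 × 2.64 = 9.161e-6 J.
Per-photon energy: E = 1.146e-24 J.
N = E_total / E_photon = 7.99e18.

7.99e18 photons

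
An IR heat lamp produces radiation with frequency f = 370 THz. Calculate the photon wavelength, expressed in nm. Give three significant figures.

810 nm

Take c = 2.99792458 × 10^8 m/s.
First convert: f = 370 THz = 3.70 × 10^14 Hz.
Apply λ = c/f: λ = 8.102 × 10^-7 m.
Converting to nm: λ = 810.2 nm ≈ 810 nm.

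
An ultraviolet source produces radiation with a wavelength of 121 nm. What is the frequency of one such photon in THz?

First convert: λ = 121 nm = 1.21e-7 m.
Since f = c/λ for a photon, f = 2.478e15 Hz.
Converting to THz: f = 2478 THz ≈ 2480 THz.

2480 THz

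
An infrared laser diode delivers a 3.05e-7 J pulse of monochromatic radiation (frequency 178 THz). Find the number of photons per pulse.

Per-photon energy: E = 1.179e-19 J (from frequency = 178 THz).
N = E_total / E_photon = 3.05e-7 J / 1.179e-19 J = 2.59e12.

2.59e12 photons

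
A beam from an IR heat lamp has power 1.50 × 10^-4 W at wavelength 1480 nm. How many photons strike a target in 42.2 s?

4.72 × 10^16 photons

Total energy: E_total = P·t = 1.50 × 10^-4 × 42.2 = 0.006330 J.
Per-photon energy: E = 1.342 × 10^-19 J.
N = E_total / E_photon = 4.72 × 10^16.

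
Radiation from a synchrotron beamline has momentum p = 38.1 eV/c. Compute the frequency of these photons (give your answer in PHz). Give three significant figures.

9.21 PHz

In SI units: p = 38.1 eV/c = 2.0362 × 10^-26 kg·m/s.
Since f = pc/h for a photon, f = 9.213 × 10^15 Hz.
Converting to PHz: f = 9.213 PHz ≈ 9.21 PHz.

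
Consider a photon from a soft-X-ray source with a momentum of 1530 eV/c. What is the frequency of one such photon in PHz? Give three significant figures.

370 PHz

In SI units: p = 1530 eV/c = 8.1768e-25 kg·m/s.
Apply f = pc/h: f = 3.700e17 Hz.
Converting to PHz: f = 370.0 PHz ≈ 370 PHz.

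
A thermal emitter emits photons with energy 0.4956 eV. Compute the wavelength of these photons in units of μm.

2.50 μm

Convert to SI: E = 0.4956 eV = 7.9404·10^-20 J.
The photon relation is λ = hc/E, giving λ = 2.502·10^-6 m.
Converting to μm: λ = 2.502 μm ≈ 2.50 μm.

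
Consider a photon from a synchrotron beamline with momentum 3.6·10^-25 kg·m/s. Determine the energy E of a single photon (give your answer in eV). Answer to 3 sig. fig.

674 eV

Use c = 2.99792458·10^8 m/s, 1 eV = 1.602176634·10^-19 J.
For a photon E = pc, so E = 1.079·10^-16 J.
Converting to eV: E = 673.6 eV ≈ 674 eV.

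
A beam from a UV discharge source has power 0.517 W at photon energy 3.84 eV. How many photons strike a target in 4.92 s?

4.13 × 10^18 photons

Total energy: E_total = P·t = 0.517 × 4.92 = 2.544 J.
Per-photon energy: E = 6.152 × 10^-19 J.
N = E_total / E_photon = 4.13 × 10^18.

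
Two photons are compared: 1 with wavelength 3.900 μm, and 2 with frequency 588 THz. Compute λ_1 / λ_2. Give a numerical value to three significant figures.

λ_1 = 3.900 × 10^-6 m (from wavelength = 3.900 μm, via λ given directly).
λ_2 = 5.099 × 10^-7 m (from frequency = 588 THz, via λ = c/f).
Ratio = 3.900 × 10^-6 / 5.099 × 10^-7 = 7.65.

7.65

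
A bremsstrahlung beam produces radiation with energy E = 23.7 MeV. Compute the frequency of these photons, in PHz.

5.73 × 10^6 PHz

In SI units: E = 23.7 MeV = 3.7972 × 10^-12 J.
For a photon f = E/h, so f = 5.731 × 10^21 Hz.
Converting to PHz: f = 5.731 × 10^6 PHz ≈ 5.73 × 10^6 PHz.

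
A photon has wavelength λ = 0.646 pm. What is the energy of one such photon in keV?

First convert: λ = 0.646 pm = 6.46 × 10^-13 m.
Since E = hc/λ for a photon, E = 3.075 × 10^-13 J.
Converting to keV: E = 1919 keV ≈ 1920 keV.

1920 keV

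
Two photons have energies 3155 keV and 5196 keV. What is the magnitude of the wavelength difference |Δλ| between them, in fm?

154 fm

Using λ = hc/E: λ₁ = 3.9298 × 10^-13 m, λ₂ = 2.3861 × 10^-13 m.
|Δλ| = |3.9298 × 10^-13 − 2.3861 × 10^-13| = 1.54 × 10^-13 m = 154 fm.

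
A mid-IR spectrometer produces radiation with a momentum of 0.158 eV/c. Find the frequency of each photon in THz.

38.2 THz

Convert to SI: p = 0.158 eV/c = 8.4440e-29 kg·m/s.
Apply f = pc/h: f = 3.820e13 Hz.
Converting to THz: f = 38.20 THz ≈ 38.2 THz.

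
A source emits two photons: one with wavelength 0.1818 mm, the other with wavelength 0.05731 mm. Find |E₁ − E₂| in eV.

Using E = hc/λ: E₁ = 1.0927e-21 J, E₂ = 3.4661e-21 J.
|ΔE| = |1.0927e-21 − 3.4661e-21| = 2.37e-21 J = 0.0148 eV.

0.0148 eV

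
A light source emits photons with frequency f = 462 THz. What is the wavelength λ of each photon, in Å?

6490 Å

Use c = 2.99792458e8 m/s.
In SI units: f = 462 THz = 4.62e14 Hz.
For a photon λ = c/f, so λ = 6.489e-7 m.
Converting to Å: λ = 6489 Å ≈ 6490 Å.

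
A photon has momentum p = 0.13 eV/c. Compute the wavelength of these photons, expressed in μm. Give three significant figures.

9.54 μm

First convert: p = 0.13 eV/c = 6.9476e-29 kg·m/s.
For a photon λ = h/p, so λ = 9.537e-6 m.
Converting to μm: λ = 9.537 μm ≈ 9.54 μm.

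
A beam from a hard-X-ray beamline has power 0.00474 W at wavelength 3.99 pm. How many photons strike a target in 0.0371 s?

Total energy: E_total = P·t = 0.00474 × 0.0371 = 1.759e-4 J.
Per-photon energy: E = 4.979e-14 J.
N = E_total / E_photon = 3.53e9.

3.53e9 photons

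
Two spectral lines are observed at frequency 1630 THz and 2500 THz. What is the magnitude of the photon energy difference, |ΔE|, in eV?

Using E = hf: E₁ = 1.080·10^-18 J, E₂ = 1.657·10^-18 J.
|ΔE| = |1.080·10^-18 − 1.657·10^-18| = 5.76·10^-19 J = 3.60 eV.

3.60 eV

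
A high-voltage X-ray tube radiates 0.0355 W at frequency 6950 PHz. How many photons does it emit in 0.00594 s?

4.58e10 photons

Total energy: E_total = P·t = 0.0355 × 0.00594 = 2.109e-4 J.
Per-photon energy: E = 4.605e-15 J.
N = E_total / E_photon = 4.58e10.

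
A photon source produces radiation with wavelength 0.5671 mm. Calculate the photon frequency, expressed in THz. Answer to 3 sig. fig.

(c = 2.99792458 × 10^8 m/s.)
Convert to SI: λ = 0.5671 mm = 5.671 × 10^-4 m.
Since f = c/λ for a photon, f = 5.286 × 10^11 Hz.
Converting to THz: f = 0.5286 THz ≈ 0.529 THz.

0.529 THz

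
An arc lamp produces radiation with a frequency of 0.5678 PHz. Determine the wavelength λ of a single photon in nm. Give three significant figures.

In SI units: f = 0.5678 PHz = 5.678e14 Hz.
Apply λ = c/f: λ = 5.280e-7 m.
Converting to nm: λ = 528.0 nm ≈ 528 nm.

528 nm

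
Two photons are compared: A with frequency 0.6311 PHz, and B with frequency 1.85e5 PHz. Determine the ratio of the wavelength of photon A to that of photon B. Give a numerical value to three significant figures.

λ_A = 4.750e-7 m (from frequency = 0.6311 PHz, via λ = c/f).
λ_B = 1.620e-12 m (from frequency = 1.85e5 PHz, via λ = c/f).
Ratio = 4.750e-7 / 1.620e-12 = 2.93e5.

2.93e5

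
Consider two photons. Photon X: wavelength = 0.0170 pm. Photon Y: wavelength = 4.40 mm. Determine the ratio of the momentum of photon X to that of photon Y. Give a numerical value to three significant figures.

p_X = 3.898·10^-20 kg·m/s (from wavelength = 0.0170 pm, via p = h/λ).
p_Y = 1.506·10^-31 kg·m/s (from wavelength = 4.40 mm, via p = h/λ).
Ratio = 3.898·10^-20 / 1.506·10^-31 = 2.59·10^11.

2.59·10^11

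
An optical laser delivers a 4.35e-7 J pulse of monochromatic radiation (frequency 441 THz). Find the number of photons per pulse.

1.49e12 photons

Per-photon energy: E = 2.922e-19 J (from frequency = 441 THz).
N = E_total / E_photon = 4.35e-7 J / 2.922e-19 J = 1.49e12.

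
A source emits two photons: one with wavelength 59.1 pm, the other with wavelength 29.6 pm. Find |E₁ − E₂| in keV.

20.9 keV

Using E = hc/λ: E₁ = 3.361·10^-15 J, E₂ = 6.711·10^-15 J.
|ΔE| = |3.361·10^-15 − 6.711·10^-15| = 3.35·10^-15 J = 20.9 keV.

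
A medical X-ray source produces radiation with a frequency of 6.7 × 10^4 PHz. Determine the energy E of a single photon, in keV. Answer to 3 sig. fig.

277 keV

(h = 6.62607015 × 10^-34 J·s, 1 eV = 1.602176634 × 10^-19 J.)
First convert: f = 6.7 × 10^4 PHz = 6.7 × 10^19 Hz.
The photon relation is E = hf, giving E = 4.439 × 10^-14 J.
Converting to keV: E = 277.1 keV ≈ 277 keV.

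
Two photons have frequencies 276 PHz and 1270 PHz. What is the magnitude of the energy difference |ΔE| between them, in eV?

Using E = hf: E₁ = 1.829 × 10^-16 J, E₂ = 8.415 × 10^-16 J.
|ΔE| = |1.829 × 10^-16 − 8.415 × 10^-16| = 6.59 × 10^-16 J = 4110 eV.

4110 eV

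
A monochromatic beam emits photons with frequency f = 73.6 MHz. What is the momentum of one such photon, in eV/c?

Take h = 6.62607015·10^-34 J·s, c = 2.99792458·10^8 m/s, 1 eV = 1.602176634·10^-19 J.
In SI units: f = 73.6 MHz = 7.36·10^7 Hz.
Apply p = hf/c: p = 1.627·10^-34 kg·m/s.
Converting to eV/c: p = 3.044·10^-7 eV/c ≈ 3.04·10^-7 eV/c.

3.04·10^-7 eV/c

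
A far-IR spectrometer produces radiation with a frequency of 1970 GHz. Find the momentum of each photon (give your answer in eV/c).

8.15·10^-3 eV/c

In SI units: f = 1970 GHz = 1.97·10^12 Hz.
For a photon p = hf/c, so p = 4.354·10^-30 kg·m/s.
Converting to eV/c: p = 0.008147 eV/c ≈ 8.15·10^-3 eV/c.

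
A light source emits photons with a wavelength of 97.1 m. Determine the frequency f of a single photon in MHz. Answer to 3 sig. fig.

Apply f = c/λ: f = 3.087e6 Hz.
Converting to MHz: f = 3.087 MHz ≈ 3.09 MHz.

3.09 MHz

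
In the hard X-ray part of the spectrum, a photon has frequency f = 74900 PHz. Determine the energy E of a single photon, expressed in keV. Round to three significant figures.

Convert to SI: f = 74900 PHz = 7.49e19 Hz.
Since E = hf for a photon, E = 4.963e-14 J.
Converting to keV: E = 309.8 keV ≈ 310 keV.

310 keV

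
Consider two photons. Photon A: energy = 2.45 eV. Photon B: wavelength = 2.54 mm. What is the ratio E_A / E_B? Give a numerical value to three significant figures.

5020

E_A = 3.925e-19 J (from energy = 2.45 eV, via E given directly).
E_B = 7.821e-23 J (from wavelength = 2.54 mm, via E = hc/λ).
Ratio = 3.925e-19 / 7.821e-23 = 5020.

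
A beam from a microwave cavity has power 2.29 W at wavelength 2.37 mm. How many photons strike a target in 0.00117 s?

Total energy: E_total = P·t = 2.29 × 0.00117 = 0.002679 J.
Per-photon energy: E = 8.382e-23 J.
N = E_total / E_photon = 3.20e19.

3.20e19 photons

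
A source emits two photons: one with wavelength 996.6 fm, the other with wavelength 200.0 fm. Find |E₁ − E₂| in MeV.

Using E = hc/λ: E₁ = 1.9932·10^-13 J, E₂ = 9.9322·10^-13 J.
|ΔE| = |1.9932·10^-13 − 9.9322·10^-13| = 7.94·10^-13 J = 4.96 MeV.

4.96 MeV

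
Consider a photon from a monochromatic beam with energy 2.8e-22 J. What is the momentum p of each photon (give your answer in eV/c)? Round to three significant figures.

For a photon p = E/c, so p = 9.340e-31 kg·m/s.
Converting to eV/c: p = 0.001748 eV/c ≈ 1.75e-3 eV/c.

1.75e-3 eV/c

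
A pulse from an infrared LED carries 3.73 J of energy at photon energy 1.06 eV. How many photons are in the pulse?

Per-photon energy: E = 1.698e-19 J (from energy = 1.06 eV).
N = E_total / E_photon = 3.73 J / 1.698e-19 J = 2.20e19.

2.20e19 photons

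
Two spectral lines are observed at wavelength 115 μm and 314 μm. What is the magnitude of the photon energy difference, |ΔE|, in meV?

Using E = hc/λ: E₁ = 1.727 × 10^-21 J, E₂ = 6.326 × 10^-22 J.
|ΔE| = |1.727 × 10^-21 − 6.326 × 10^-22| = 1.09 × 10^-21 J = 6.83 meV.

6.83 meV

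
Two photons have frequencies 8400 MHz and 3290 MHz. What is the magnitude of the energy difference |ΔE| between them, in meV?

Using E = hf: E₁ = 5.566 × 10^-24 J, E₂ = 2.180 × 10^-24 J.
|ΔE| = |5.566 × 10^-24 − 2.180 × 10^-24| = 3.39 × 10^-24 J = 0.0211 meV.

0.0211 meV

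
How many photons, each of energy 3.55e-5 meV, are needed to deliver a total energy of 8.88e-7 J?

Per-photon energy: E = 5.688e-27 J (from energy = 3.55e-5 meV).
N = E_total / E_photon = 8.88e-7 J / 5.688e-27 J = 1.56e20.

1.56e20 photons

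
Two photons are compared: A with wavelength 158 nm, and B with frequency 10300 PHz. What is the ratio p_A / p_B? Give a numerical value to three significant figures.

p_A = 4.194e-27 kg·m/s (from wavelength = 158 nm, via p = h/λ).
p_B = 2.277e-23 kg·m/s (from frequency = 10300 PHz, via p = hf/c).
Ratio = 4.194e-27 / 2.277e-23 = 1.84e-4.

1.84e-4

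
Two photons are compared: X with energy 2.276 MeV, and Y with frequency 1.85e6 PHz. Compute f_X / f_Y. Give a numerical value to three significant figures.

0.297

f_X = 5.503e20 Hz (from energy = 2.276 MeV, via f = E/h).
f_Y = 1.850e21 Hz (from frequency = 1.85e6 PHz, via f given directly).
Ratio = 5.503e20 / 1.850e21 = 0.297.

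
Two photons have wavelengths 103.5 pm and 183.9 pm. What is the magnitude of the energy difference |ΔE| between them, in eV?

5240 eV

Using E = hc/λ: E₁ = 1.9193e-15 J, E₂ = 1.0802e-15 J.
|ΔE| = |1.9193e-15 − 1.0802e-15| = 8.39e-16 J = 5240 eV.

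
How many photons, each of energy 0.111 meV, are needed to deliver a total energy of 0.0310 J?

Per-photon energy: E = 1.778 × 10^-23 J (from energy = 0.111 meV).
N = E_total / E_photon = 0.0310 J / 1.778 × 10^-23 J = 1.74 × 10^21.

1.74 × 10^21 photons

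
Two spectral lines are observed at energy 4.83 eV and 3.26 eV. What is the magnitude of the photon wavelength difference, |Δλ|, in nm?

124 nm

Using λ = hc/E: λ₁ = 2.567 × 10^-7 m, λ₂ = 3.803 × 10^-7 m.
|Δλ| = |2.567 × 10^-7 − 3.803 × 10^-7| = 1.24 × 10^-7 m = 124 nm.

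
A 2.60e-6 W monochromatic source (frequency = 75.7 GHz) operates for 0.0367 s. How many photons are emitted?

Total energy: E_total = P·t = 2.60e-6 × 0.0367 = 9.542e-8 J.
Per-photon energy: E = 5.016e-23 J.
N = E_total / E_photon = 1.90e15.

1.90e15 photons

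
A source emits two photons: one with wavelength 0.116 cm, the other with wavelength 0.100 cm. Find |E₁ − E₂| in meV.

Using E = hc/λ: E₁ = 1.712 × 10^-22 J, E₂ = 1.986 × 10^-22 J.
|ΔE| = |1.712 × 10^-22 − 1.986 × 10^-22| = 2.74 × 10^-23 J = 0.171 meV.

0.171 meV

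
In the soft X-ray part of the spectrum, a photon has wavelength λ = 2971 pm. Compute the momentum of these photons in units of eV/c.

Convert to SI: λ = 2971 pm = 2.971e-9 m.
Since p = h/λ for a photon, p = 2.230e-25 kg·m/s.
Converting to eV/c: p = 417.3 eV/c ≈ 417 eV/c.

417 eV/c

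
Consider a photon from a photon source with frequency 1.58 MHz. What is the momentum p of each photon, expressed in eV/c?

6.53e-9 eV/c

(h = 6.62607015e-34 J·s, c = 2.99792458e8 m/s, 1 eV = 1.602176634e-19 J.)
First convert: f = 1.58 MHz = 1.58e6 Hz.
Apply p = hf/c: p = 3.492e-36 kg·m/s.
Converting to eV/c: p = 6.534e-9 eV/c ≈ 6.53e-9 eV/c.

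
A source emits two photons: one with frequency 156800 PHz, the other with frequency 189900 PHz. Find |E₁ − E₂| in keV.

Using E = hf: E₁ = 1.0390 × 10^-13 J, E₂ = 1.2583 × 10^-13 J.
|ΔE| = |1.0390 × 10^-13 − 1.2583 × 10^-13| = 2.19 × 10^-14 J = 137 keV.

137 keV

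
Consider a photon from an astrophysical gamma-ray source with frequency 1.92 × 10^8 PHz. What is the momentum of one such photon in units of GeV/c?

In SI units: f = 1.92 × 10^8 PHz = 1.92 × 10^23 Hz.
The photon relation is p = hf/c, giving p = 4.244 × 10^-19 kg·m/s.
Converting to GeV/c: p = 0.7940 GeV/c ≈ 0.794 GeV/c.

0.794 GeV/c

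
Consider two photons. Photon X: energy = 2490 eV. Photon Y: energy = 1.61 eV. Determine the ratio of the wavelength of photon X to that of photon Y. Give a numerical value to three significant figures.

6.47e-4

λ_X = 4.979e-10 m (from energy = 2490 eV, via λ = hc/E).
λ_Y = 7.701e-7 m (from energy = 1.61 eV, via λ = hc/E).
Ratio = 4.979e-10 / 7.701e-7 = 6.47e-4.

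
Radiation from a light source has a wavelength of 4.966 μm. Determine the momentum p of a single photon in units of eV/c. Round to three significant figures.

Use h = 6.62607015e-34 J·s, c = 2.99792458e8 m/s, 1 eV = 1.602176634e-19 J.
First convert: λ = 4.966 μm = 4.966e-6 m.
For a photon p = h/λ, so p = 1.334e-28 kg·m/s.
Converting to eV/c: p = 0.2497 eV/c ≈ 0.250 eV/c.

0.250 eV/c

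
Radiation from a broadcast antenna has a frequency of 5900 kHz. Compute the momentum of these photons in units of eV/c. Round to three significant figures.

2.44 × 10^-8 eV/c

Use h = 6.62607015 × 10^-34 J·s, c = 2.99792458 × 10^8 m/s, 1 eV = 1.602176634 × 10^-19 J.
First convert: f = 5900 kHz = 5.9 × 10^6 Hz.
For a photon p = hf/c, so p = 1.304 × 10^-35 kg·m/s.
Converting to eV/c: p = 2.440 × 10^-8 eV/c ≈ 2.44 × 10^-8 eV/c.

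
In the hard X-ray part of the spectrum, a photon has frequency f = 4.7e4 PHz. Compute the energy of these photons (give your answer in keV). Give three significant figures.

Take h = 6.62607015e-34 J·s, 1 eV = 1.602176634e-19 J.
First convert: f = 4.7e4 PHz = 4.7e19 Hz.
Apply E = hf: E = 3.114e-14 J.
Converting to keV: E = 194.4 keV ≈ 194 keV.

194 keV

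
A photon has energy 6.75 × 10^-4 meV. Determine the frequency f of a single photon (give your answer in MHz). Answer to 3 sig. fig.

Use h = 6.62607015 × 10^-34 J·s, 1 eV = 1.602176634 × 10^-19 J.
In SI units: E = 6.75 × 10^-4 meV = 1.0815 × 10^-25 J.
The photon relation is f = E/h, giving f = 1.632 × 10^8 Hz.
Converting to MHz: f = 163.2 MHz ≈ 163 MHz.

163 MHz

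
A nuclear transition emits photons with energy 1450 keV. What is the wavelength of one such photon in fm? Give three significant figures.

855 fm

Use h = 6.62607015 × 10^-34 J·s, c = 2.99792458 × 10^8 m/s, 1 eV = 1.602176634 × 10^-19 J.
First convert: E = 1450 keV = 2.3232 × 10^-13 J.
Apply λ = hc/E: λ = 8.551 × 10^-13 m.
Converting to fm: λ = 855.1 fm ≈ 855 fm.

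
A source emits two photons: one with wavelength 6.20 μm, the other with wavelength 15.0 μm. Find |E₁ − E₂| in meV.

117 meV

Using E = hc/λ: E₁ = 3.204e-20 J, E₂ = 1.324e-20 J.
|ΔE| = |3.204e-20 − 1.324e-20| = 1.88e-20 J = 117 meV.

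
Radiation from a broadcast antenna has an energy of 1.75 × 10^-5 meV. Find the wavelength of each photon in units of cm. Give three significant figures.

7080 cm

Convert to SI: E = 1.75 × 10^-5 meV = 2.8038 × 10^-27 J.
Since λ = hc/E for a photon, λ = 70.85 m.
Converting to cm: λ = 7085 cm ≈ 7080 cm.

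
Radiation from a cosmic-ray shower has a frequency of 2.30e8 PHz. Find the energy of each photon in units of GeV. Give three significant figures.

Take h = 6.62607015e-34 J·s, 1 eV = 1.602176634e-19 J.
First convert: f = 2.30e8 PHz = 2.30e23 Hz.
The photon relation is E = hf, giving E = 1.524e-10 J.
Converting to GeV: E = 0.9512 GeV ≈ 0.951 GeV.

0.951 GeV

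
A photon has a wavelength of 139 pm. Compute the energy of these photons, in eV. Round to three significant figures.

8920 eV

Take h = 6.62607015·10^-34 J·s, c = 2.99792458·10^8 m/s, 1 eV = 1.602176634·10^-19 J.
First convert: λ = 139 pm = 1.39·10^-10 m.
Since E = hc/λ for a photon, E = 1.429·10^-15 J.
Converting to eV: E = 8920 eV ≈ 8920 eV.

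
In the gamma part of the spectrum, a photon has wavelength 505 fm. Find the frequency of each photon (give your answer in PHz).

(c = 2.99792458 × 10^8 m/s.)
First convert: λ = 505 fm = 5.05 × 10^-13 m.
Since f = c/λ for a photon, f = 5.936 × 10^20 Hz.
Converting to PHz: f = 593600 PHz ≈ 5.94 × 10^5 PHz.

5.94 × 10^5 PHz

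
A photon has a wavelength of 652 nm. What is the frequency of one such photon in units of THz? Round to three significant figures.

460 THz

(c = 2.99792458 × 10^8 m/s.)
In SI units: λ = 652 nm = 6.52 × 10^-7 m.
Apply f = c/λ: f = 4.598 × 10^14 Hz.
Converting to THz: f = 459.8 THz ≈ 460 THz.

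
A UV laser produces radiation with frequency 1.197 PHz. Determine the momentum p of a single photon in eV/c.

4.95 eV/c

First convert: f = 1.197 PHz = 1.197e15 Hz.
The photon relation is p = hf/c, giving p = 2.646e-27 kg·m/s.
Converting to eV/c: p = 4.950 eV/c ≈ 4.95 eV/c.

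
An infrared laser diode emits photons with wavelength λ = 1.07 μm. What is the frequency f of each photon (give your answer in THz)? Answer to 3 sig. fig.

280 THz

(c = 2.99792458e8 m/s.)
In SI units: λ = 1.07 μm = 1.07e-6 m.
Since f = c/λ for a photon, f = 2.802e14 Hz.
Converting to THz: f = 280.2 THz ≈ 280 THz.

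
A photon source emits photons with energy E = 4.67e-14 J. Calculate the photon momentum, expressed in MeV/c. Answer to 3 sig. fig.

0.291 MeV/c

(c = 2.99792458e8 m/s, 1 eV = 1.602176634e-19 J.)
For a photon p = E/c, so p = 1.558e-22 kg·m/s.
Converting to MeV/c: p = 0.2915 MeV/c ≈ 0.291 MeV/c.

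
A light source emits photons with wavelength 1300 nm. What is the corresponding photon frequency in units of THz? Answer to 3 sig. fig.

231 THz

Use c = 2.99792458 × 10^8 m/s.
First convert: λ = 1300 nm = 1.3 × 10^-6 m.
For a photon f = c/λ, so f = 2.306 × 10^14 Hz.
Converting to THz: f = 230.6 THz ≈ 231 THz.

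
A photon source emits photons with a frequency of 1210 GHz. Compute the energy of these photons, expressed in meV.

5.00 meV

Take h = 6.62607015·10^-34 J·s, 1 eV = 1.602176634·10^-19 J.
In SI units: f = 1210 GHz = 1.21·10^12 Hz.
Apply E = hf: E = 8.018·10^-22 J.
Converting to meV: E = 5.004 meV ≈ 5.00 meV.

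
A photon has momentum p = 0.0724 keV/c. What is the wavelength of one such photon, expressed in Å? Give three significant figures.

(h = 6.62607015·10^-34 J·s, c = 2.99792458·10^8 m/s, 1 eV = 1.602176634·10^-19 J.)
First convert: p = 0.0724 keV/c = 3.8693·10^-26 kg·m/s.
Apply λ = h/p: λ = 1.712·10^-8 m.
Converting to Å: λ = 171.2 Å ≈ 171 Å.

171 Å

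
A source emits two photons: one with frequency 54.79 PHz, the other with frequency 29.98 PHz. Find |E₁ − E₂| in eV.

Using E = hf: E₁ = 3.6304e-17 J, E₂ = 1.9865e-17 J.
|ΔE| = |3.6304e-17 − 1.9865e-17| = 1.64e-17 J = 103 eV.

103 eV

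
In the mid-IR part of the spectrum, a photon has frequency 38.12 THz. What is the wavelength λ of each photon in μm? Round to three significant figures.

First convert: f = 38.12 THz = 3.812 × 10^13 Hz.
Since λ = c/f for a photon, λ = 7.864 × 10^-6 m.
Converting to μm: λ = 7.864 μm ≈ 7.86 μm.

7.86 μm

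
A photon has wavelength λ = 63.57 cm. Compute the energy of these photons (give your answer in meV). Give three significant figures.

In SI units: λ = 63.57 cm = 0.6357 m.
For a photon E = hc/λ, so E = 3.125e-25 J.
Converting to meV: E = 0.001950 meV ≈ 1.95e-3 meV.

1.95e-3 meV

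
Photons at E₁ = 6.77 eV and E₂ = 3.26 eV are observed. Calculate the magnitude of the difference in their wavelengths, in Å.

1970 Å

Using λ = hc/E: λ₁ = 1.831 × 10^-7 m, λ₂ = 3.803 × 10^-7 m.
|Δλ| = |1.831 × 10^-7 − 3.803 × 10^-7| = 1.97 × 10^-7 m = 1970 Å.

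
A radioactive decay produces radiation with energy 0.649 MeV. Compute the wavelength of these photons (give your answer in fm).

First convert: E = 0.649 MeV = 1.0398 × 10^-13 J.
Since λ = hc/E for a photon, λ = 1.910 × 10^-12 m.
Converting to fm: λ = 1910 fm ≈ 1910 fm.

1910 fm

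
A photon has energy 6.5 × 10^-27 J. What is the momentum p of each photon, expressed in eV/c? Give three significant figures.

Since p = E/c for a photon, p = 2.168 × 10^-35 kg·m/s.
Converting to eV/c: p = 4.057 × 10^-8 eV/c ≈ 4.06 × 10^-8 eV/c.

4.06 × 10^-8 eV/c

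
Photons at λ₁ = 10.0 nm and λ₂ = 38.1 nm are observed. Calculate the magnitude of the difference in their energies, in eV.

91.4 eV

Using E = hc/λ: E₁ = 1.986 × 10^-17 J, E₂ = 5.214 × 10^-18 J.
|ΔE| = |1.986 × 10^-17 − 5.214 × 10^-18| = 1.47 × 10^-17 J = 91.4 eV.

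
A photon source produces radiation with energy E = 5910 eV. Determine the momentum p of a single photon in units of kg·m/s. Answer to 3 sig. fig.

In SI units: E = 5910 eV = 9.4689 × 10^-16 J.
Apply p = E/c: p = 3.158 × 10^-24 kg·m/s.
So p ≈ 3.16 × 10^-24 kg·m/s.

3.16 × 10^-24 kg·m/s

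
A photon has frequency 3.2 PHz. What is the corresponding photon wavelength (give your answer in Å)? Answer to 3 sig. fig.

First convert: f = 3.2 PHz = 3.2 × 10^15 Hz.
Apply λ = c/f: λ = 9.369 × 10^-8 m.
Converting to Å: λ = 936.9 Å ≈ 937 Å.

937 Å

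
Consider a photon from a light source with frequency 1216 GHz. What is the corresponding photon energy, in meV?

5.03 meV

First convert: f = 1216 GHz = 1.216e12 Hz.
The photon relation is E = hf, giving E = 8.057e-22 J.
Converting to meV: E = 5.029 meV ≈ 5.03 meV.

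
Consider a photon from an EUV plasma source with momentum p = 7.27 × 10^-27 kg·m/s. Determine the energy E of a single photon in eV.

13.6 eV

Take c = 2.99792458 × 10^8 m/s, 1 eV = 1.602176634 × 10^-19 J.
Since E = pc for a photon, E = 2.179 × 10^-18 J.
Converting to eV: E = 13.60 eV ≈ 13.6 eV.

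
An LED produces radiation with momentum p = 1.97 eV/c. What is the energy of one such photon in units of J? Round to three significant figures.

(c = 2.99792458e8 m/s, 1 eV = 1.602176634e-19 J.)
In SI units: p = 1.97 eV/c = 1.0528e-27 kg·m/s.
The photon relation is E = pc, giving E = 3.156e-19 J.
So E ≈ 3.16e-19 J.

3.16e-19 J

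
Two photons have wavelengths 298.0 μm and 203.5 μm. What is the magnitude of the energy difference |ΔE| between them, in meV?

Using E = hc/λ: E₁ = 6.6659e-22 J, E₂ = 9.7614e-22 J.
|ΔE| = |6.6659e-22 − 9.7614e-22| = 3.10e-22 J = 1.93 meV.

1.93 meV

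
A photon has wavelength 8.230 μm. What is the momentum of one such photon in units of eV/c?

First convert: λ = 8.230 μm = 8.230e-6 m.
Apply p = h/λ: p = 8.051e-29 kg·m/s.
Converting to eV/c: p = 0.1506 eV/c ≈ 0.151 eV/c.

0.151 eV/c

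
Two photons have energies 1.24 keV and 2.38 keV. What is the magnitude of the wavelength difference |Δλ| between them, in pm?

Using λ = hc/E: λ₁ = 9.999·10^-10 m, λ₂ = 5.209·10^-10 m.
|Δλ| = |9.999·10^-10 − 5.209·10^-10| = 4.79·10^-10 m = 479 pm.

479 pm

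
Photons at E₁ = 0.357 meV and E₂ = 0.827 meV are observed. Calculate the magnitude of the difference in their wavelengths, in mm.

1.97 mm

Using λ = hc/E: λ₁ = 0.003473 m, λ₂ = 0.001499 m.
|Δλ| = |0.003473 − 0.001499| = 0.00197 m = 1.97 mm.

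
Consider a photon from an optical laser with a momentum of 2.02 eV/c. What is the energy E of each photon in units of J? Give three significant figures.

3.24e-19 J

Use c = 2.99792458e8 m/s, 1 eV = 1.602176634e-19 J.
First convert: p = 2.02 eV/c = 1.0795e-27 kg·m/s.
Since E = pc for a photon, E = 3.236e-19 J.
So E ≈ 3.24e-19 J.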